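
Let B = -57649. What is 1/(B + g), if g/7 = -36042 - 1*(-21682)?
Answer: -1/158169 ≈ -6.3223e-6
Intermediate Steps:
g = -100520 (g = 7*(-36042 - 1*(-21682)) = 7*(-36042 + 21682) = 7*(-14360) = -100520)
1/(B + g) = 1/(-57649 - 100520) = 1/(-158169) = -1/158169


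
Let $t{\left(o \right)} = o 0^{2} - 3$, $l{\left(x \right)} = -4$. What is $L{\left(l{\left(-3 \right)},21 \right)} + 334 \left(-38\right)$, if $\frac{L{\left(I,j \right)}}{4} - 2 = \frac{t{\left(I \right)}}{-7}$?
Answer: $- \frac{88776}{7} \approx -12682.0$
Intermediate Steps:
$t{\left(o \right)} = -3$ ($t{\left(o \right)} = o 0 - 3 = 0 - 3 = -3$)
$L{\left(I,j \right)} = \frac{68}{7}$ ($L{\left(I,j \right)} = 8 + 4 \left(- \frac{3}{-7}\right) = 8 + 4 \left(\left(-3\right) \left(- \frac{1}{7}\right)\right) = 8 + 4 \cdot \frac{3}{7} = 8 + \frac{12}{7} = \frac{68}{7}$)
$L{\left(l{\left(-3 \right)},21 \right)} + 334 \left(-38\right) = \frac{68}{7} + 334 \left(-38\right) = \frac{68}{7} - 12692 = - \frac{88776}{7}$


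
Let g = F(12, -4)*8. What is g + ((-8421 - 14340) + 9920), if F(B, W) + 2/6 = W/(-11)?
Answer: -423745/33 ≈ -12841.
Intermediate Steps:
F(B, W) = -⅓ - W/11 (F(B, W) = -⅓ + W/(-11) = -⅓ + W*(-1/11) = -⅓ - W/11)
g = 8/33 (g = (-⅓ - 1/11*(-4))*8 = (-⅓ + 4/11)*8 = (1/33)*8 = 8/33 ≈ 0.24242)
g + ((-8421 - 14340) + 9920) = 8/33 + ((-8421 - 14340) + 9920) = 8/33 + (-22761 + 9920) = 8/33 - 12841 = -423745/33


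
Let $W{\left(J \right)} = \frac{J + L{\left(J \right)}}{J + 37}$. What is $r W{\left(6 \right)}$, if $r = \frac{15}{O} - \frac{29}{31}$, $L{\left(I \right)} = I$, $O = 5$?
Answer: $\frac{768}{1333} \approx 0.57614$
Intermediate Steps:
$W{\left(J \right)} = \frac{2 J}{37 + J}$ ($W{\left(J \right)} = \frac{J + J}{J + 37} = \frac{2 J}{37 + J}$)
$r = \frac{64}{31}$ ($r = \frac{15}{5} - \frac{29}{31} = 15 \cdot \frac{1}{5} - \frac{29}{31} = 3 - \frac{29}{31} = \frac{64}{31} \approx 2.0645$)
$r W{\left(6 \right)} = \frac{64 \cdot 2 \cdot 6 \frac{1}{37 + 6}}{31} = \frac{64 \cdot 2 \cdot 6 \cdot \frac{1}{43}}{31} = \frac{64}{31} \cdot \frac{12}{43} = \frac{768}{1333}$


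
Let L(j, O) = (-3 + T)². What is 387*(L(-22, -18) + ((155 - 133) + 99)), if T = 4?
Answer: 47214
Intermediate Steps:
L(j, O) = 1 (L(j, O) = (-3 + 4)² = 1² = 1)
387*(L(-22, -18) + ((155 - 133) + 99)) = 387*(1 + ((155 - 133) + 99)) = 387*(1 + (22 + 99)) = 387*(1 + 121) = 387*122 = 47214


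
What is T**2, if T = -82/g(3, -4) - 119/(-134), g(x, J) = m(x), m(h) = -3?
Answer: 128709025/161604 ≈ 796.45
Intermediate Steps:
g(x, J) = -3
T = 11345/402 (T = -82/(-3) - 119/(-134) = -82*(-1/3) - 119*(-1/134) = 82/3 + 119/134 = 11345/402 ≈ 28.221)
T**2 = (11345/402)**2 = 128709025/161604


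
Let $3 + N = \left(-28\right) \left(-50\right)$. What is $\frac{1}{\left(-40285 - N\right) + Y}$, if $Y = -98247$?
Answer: $- \frac{1}{139929} \approx -7.1465 \cdot 10^{-6}$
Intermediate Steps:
$N = 1397$ ($N = -3 - -1400 = -3 + 1400 = 1397$)
$\frac{1}{\left(-40285 - N\right) + Y} = \frac{1}{\left(-40285 - 1397\right) - 98247} = \frac{1}{-41682 - 98247} = \frac{1}{-139929} = - \frac{1}{139929}$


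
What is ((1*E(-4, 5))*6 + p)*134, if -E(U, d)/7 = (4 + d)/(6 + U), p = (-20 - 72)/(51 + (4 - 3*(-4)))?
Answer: -25510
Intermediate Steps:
p = -92/67 (p = -92/(51 + (4 + 12)) = -92/(51 + 16) = -92/67 ≈ -1.3731)
E(U, d) = -7*(4 + d)/(6 + U)
((1*E(-4, 5))*6 + p)*134 = ((1*(7*(-4 - 1*5)/(6 - 4)))*6 - 92/67)*134 = ((1*(7*(-4 - 5)/2))*6 - 92/67)*134 = ((1*(7*(½)*(-9)))*6 - 92/67)*134 = ((1*(-63/2))*6 - 92/67)*134 = (-63/2*6 - 92/67)*134 = (-189 - 92/67)*134 = -12755/67*134 = -25510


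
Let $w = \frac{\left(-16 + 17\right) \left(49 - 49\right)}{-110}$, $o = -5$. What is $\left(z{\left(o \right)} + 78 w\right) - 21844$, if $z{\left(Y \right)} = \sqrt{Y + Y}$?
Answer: $-21844 + i \sqrt{10} \approx -21844.0 + 3.1623 i$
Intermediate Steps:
$z{\left(Y \right)} = \sqrt{2} \sqrt{Y}$ ($z{\left(Y \right)} = \sqrt{2 Y} = \sqrt{2} \sqrt{Y}$)
$w = 0$ ($w = 1 \cdot 0 \left(- \frac{1}{110}\right) = 0 \left(- \frac{1}{110}\right) = 0$)
$\left(z{\left(o \right)} + 78 w\right) - 21844 = \left(\sqrt{2} \sqrt{-5} + 78 \cdot 0\right) - 21844 = \left(\sqrt{2} i \sqrt{5} + 0\right) - 21844 = \left(i \sqrt{10} + 0\right) - 21844 = i \sqrt{10} - 21844 = -21844 + i \sqrt{10}$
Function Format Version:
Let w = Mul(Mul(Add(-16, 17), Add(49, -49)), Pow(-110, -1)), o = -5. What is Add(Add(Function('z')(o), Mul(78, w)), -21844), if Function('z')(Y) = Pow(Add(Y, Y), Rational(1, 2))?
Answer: Add(-21844, Mul(I, Pow(10, Rational(1, 2)))) ≈ Add(-21844., Mul(3.1623, I))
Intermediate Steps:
Function('z')(Y) = Mul(Pow(2, Rational(1, 2)), Pow(Y, Rational(1, 2))) (Function('z')(Y) = Pow(Mul(2, Y), Rational(1, 2)) = Mul(Pow(2, Rational(1, 2)), Pow(Y, Rational(1, 2))))
w = 0 (w = Mul(Mul(1, 0), Rational(-1, 110)) = Mul(0, Rational(-1, 110)) = 0)
Add(Add(Function('z')(o), Mul(78, w)), -21844) = Add(Add(Mul(Pow(2, Rational(1, 2)), Pow(-5, Rational(1, 2))), Mul(78, 0)), -21844) = Add(Add(Mul(Pow(2, Rational(1, 2)), Mul(I, Pow(5, Rational(1, 2)))), 0), -21844) = Add(Add(Mul(I, Pow(10, Rational(1, 2))), 0), -21844) = Add(Mul(I, Pow(10, Rational(1, 2))), -21844) = Add(-21844, Mul(I, Pow(10, Rational(1, 2))))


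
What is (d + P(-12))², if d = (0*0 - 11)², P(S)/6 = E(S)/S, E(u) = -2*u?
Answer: 11881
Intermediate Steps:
P(S) = -12 (P(S) = 6*((-2*S)/S) = 6*(-2) = -12)
d = 121 (d = (0 - 11)² = (-11)² = 121)
(d + P(-12))² = (121 - 12)² = 109² = 11881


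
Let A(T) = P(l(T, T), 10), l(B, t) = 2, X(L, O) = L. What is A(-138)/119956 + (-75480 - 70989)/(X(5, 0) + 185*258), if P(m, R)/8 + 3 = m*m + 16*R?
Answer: -4377088171/1431524915 ≈ -3.0576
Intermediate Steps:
P(m, R) = -24 + 8*m² + 128*R (P(m, R) = -24 + 8*(m*m + 16*R) = -24 + 8*(m² + 16*R) = -24 + (8*m² + 128*R) = -24 + 8*m² + 128*R)
A(T) = 1288 (A(T) = -24 + 8*2² + 128*10 = -24 + 8*4 + 1280 = -24 + 32 + 1280 = 1288)
A(-138)/119956 + (-75480 - 70989)/(X(5, 0) + 185*258) = 1288/119956 + (-75480 - 70989)/(5 + 185*258) = 1288*(1/119956) - 146469/(5 + 47730) = 322/29989 - 146469/47735 = -4377088171/1431524915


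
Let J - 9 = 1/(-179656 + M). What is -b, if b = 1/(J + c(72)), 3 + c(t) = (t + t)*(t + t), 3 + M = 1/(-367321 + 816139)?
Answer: -80634193061/1672514432022444 ≈ -4.8211e-5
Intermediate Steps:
M = -1346453/448818 (M = -3 + 1/(-367321 + 816139) = -3 + 1/448818 = -1346453/448818 ≈ -3.0000)
c(t) = -3 + 4*t**2 (c(t) = -3 + (t + t)*(t + t) = -3 + (2*t)*(2*t) = -3 + 4*t**2)
J = 725707288731/80634193061 (J = 9 + 1/(-179656 - 1346453/448818) = 9 + 1/(-80634193061/448818) = 9 - 448818/80634193061 = 725707288731/80634193061 ≈ 9.0000)
b = 80634193061/1672514432022444 (b = 1/(725707288731/80634193061 + (-3 + 4*72**2)) = 1/(725707288731/80634193061 + (-3 + 4*5184)) = 1/(725707288731/80634193061 + (-3 + 20736)) = 1/(725707288731/80634193061 + 20733) = 1/(1672514432022444/80634193061) = 80634193061/1672514432022444 ≈ 4.8211e-5)
-b = -1*80634193061/1672514432022444 = -80634193061/1672514432022444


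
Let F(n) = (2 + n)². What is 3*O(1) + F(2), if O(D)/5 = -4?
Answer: -44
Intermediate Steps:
O(D) = -20 (O(D) = 5*(-4) = -20)
3*O(1) + F(2) = 3*(-20) + (2 + 2)² = -60 + 4² = -60 + 16 = -44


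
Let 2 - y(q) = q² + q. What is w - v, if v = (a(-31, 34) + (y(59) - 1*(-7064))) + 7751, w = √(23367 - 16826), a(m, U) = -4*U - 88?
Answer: -11053 + √6541 ≈ -10972.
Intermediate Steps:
y(q) = 2 - q - q² (y(q) = 2 - (q² + q) = 2 - (q + q²) = 2 + (-q - q²) = 2 - q - q²)
a(m, U) = -88 - 4*U
w = √6541 ≈ 80.876
v = 11053 (v = ((-88 - 4*34) + ((2 - 1*59 - 1*59²) - 1*(-7064))) + 7751 = ((-88 - 136) + ((2 - 59 - 1*3481) + 7064)) + 7751 = (-224 + ((2 - 59 - 3481) + 7064)) + 7751 = (-224 + (-3538 + 7064)) + 7751 = (-224 + 3526) + 7751 = 3302 + 7751 = 11053)
w - v = √6541 - 1*11053 = √6541 - 11053 = -11053 + √6541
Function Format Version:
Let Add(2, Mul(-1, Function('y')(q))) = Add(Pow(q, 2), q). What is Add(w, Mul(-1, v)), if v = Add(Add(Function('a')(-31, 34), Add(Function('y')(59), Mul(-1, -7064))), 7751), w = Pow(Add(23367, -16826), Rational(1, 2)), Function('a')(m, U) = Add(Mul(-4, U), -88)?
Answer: Add(-11053, Pow(6541, Rational(1, 2))) ≈ -10972.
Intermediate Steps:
Function('y')(q) = Add(2, Mul(-1, q), Mul(-1, Pow(q, 2))) (Function('y')(q) = Add(2, Mul(-1, Add(Pow(q, 2), q))) = Add(2, Mul(-1, Add(q, Pow(q, 2)))) = Add(2, Add(Mul(-1, q), Mul(-1, Pow(q, 2)))) = Add(2, Mul(-1, q), Mul(-1, Pow(q, 2))))
Function('a')(m, U) = Add(-88, Mul(-4, U))
w = Pow(6541, Rational(1, 2)) ≈ 80.876
v = 11053 (v = Add(Add(Add(-88, Mul(-4, 34)), Add(Add(2, Mul(-1, 59), Mul(-1, Pow(59, 2))), Mul(-1, -7064))), 7751) = Add(Add(Add(-88, -136), Add(Add(2, -59, Mul(-1, 3481)), 7064)), 7751) = Add(Add(-224, Add(Add(2, -59, -3481), 7064)), 7751) = Add(Add(-224, Add(-3538, 7064)), 7751) = Add(Add(-224, 3526), 7751) = Add(3302, 7751) = 11053)
Add(w, Mul(-1, v)) = Add(Pow(6541, Rational(1, 2)), Mul(-1, 11053)) = Add(Pow(6541, Rational(1, 2)), -11053) = Add(-11053, Pow(6541, Rational(1, 2)))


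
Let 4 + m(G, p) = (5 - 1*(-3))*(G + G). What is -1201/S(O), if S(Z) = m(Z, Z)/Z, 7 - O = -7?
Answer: -8407/110 ≈ -76.427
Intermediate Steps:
m(G, p) = -4 + 16*G (m(G, p) = -4 + (5 - 1*(-3))*(G + G) = -4 + (5 + 3)*(2*G) = -4 + 8*(2*G) = -4 + 16*G)
O = 14 (O = 7 - 1*(-7) = 7 + 7 = 14)
S(Z) = (-4 + 16*Z)/Z
-1201/S(O) = -1201/(16 - 4/14) = -1201/(16 - 4*1/14) = -1201/(16 - 2/7) = -1201/110/7 = -1201*7/110 = -8407/110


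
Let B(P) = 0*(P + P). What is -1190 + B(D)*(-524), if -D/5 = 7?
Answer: -1190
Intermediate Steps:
D = -35 (D = -5*7 = -35)
B(P) = 0 (B(P) = 0*(2*P) = 0)
-1190 + B(D)*(-524) = -1190 + 0*(-524) = -1190 + 0 = -1190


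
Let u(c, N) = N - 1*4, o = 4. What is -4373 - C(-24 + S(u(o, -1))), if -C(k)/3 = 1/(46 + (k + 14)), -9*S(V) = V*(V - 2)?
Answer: -1263770/289 ≈ -4372.9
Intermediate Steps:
u(c, N) = -4 + N (u(c, N) = N - 4 = -4 + N)
S(V) = -V*(-2 + V)/9 (S(V) = -V*(V - 2)/9 = -V*(-2 + V)/9)
C(k) = -3/(60 + k) (C(k) = -3/(46 + (k + 14)) = -3/(46 + (14 + k)) = -3/(60 + k))
-4373 - C(-24 + S(u(o, -1))) = -4373 - (-3)/(60 + (-24 + (-4 - 1)*(2 - (-4 - 1))/9)) = -4373 - (-3)/(60 + (-24 + (⅑)*(-5)*(2 - 1*(-5)))) = -4373 - (-3)/(60 + (-24 + (⅑)*(-5)*(2 + 5))) = -4373 - (-3)/(60 + (-24 + (⅑)*(-5)*7)) = -4373 - (-3)/(60 + (-24 - 35/9)) = -4373 - (-3)/(60 - 251/9) = -4373 - (-3)/289/9 = -4373 - (-3)*9/289 = -4373 - 1*(-27/289) = -4373 + 27/289 = -1263770/289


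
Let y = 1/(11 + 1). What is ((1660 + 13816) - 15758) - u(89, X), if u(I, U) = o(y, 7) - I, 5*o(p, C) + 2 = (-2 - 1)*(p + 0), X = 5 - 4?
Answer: -3851/20 ≈ -192.55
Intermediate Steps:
X = 1
y = 1/12 ≈ 0.083333
o(p, C) = -⅖ - 3*p/5 (o(p, C) = -⅖ + ((-2 - 1)*(p + 0))/5 = -⅖ + (-3*p)/5 = -⅖ - 3*p/5)
u(I, U) = -9/20 - I (u(I, U) = (-⅖ - ⅗*1/12) - I = (-⅖ - 1/20) - I = -9/20 - I)
((1660 + 13816) - 15758) - u(89, X) = ((1660 + 13816) - 15758) - (-9/20 - 1*89) = (15476 - 15758) - (-9/20 - 89) = -282 - 1*(-1789/20) = -282 + 1789/20 = -3851/20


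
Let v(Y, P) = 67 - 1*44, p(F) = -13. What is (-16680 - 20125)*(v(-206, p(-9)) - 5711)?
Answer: 209346840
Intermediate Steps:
v(Y, P) = 23 (v(Y, P) = 67 - 44 = 23)
(-16680 - 20125)*(v(-206, p(-9)) - 5711) = (-16680 - 20125)*(23 - 5711) = -36805*(-5688) = 209346840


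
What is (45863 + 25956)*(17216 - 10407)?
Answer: 489015571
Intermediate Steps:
(45863 + 25956)*(17216 - 10407) = 71819*6809 = 489015571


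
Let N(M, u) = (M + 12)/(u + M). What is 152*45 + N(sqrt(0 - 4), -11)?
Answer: 854872/125 - 46*I/125 ≈ 6839.0 - 0.368*I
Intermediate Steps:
N(M, u) = (12 + M)/(M + u)
152*45 + N(sqrt(0 - 4), -11) = 152*45 + (12 + sqrt(0 - 4))/(sqrt(0 - 4) - 11) = 6840 + (12 + sqrt(-4))/(sqrt(-4) - 11) = 6840 + (12 + 2*I)/(2*I - 11) = 6840 + (12 + 2*I)/(-11 + 2*I) = 6840 + ((-11 - 2*I)/125)*(12 + 2*I) = 6840 + (-11 - 2*I)*(12 + 2*I)/125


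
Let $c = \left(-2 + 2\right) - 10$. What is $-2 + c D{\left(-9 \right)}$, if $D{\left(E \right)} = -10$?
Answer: $98$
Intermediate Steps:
$c = -10$ ($c = 0 - 10 = -10$)
$-2 + c D{\left(-9 \right)} = -2 - -100 = -2 + 100 = 98$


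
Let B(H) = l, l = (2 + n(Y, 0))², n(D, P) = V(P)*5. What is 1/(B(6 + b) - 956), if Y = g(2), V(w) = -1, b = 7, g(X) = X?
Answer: -1/947 ≈ -0.0010560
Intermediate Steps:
Y = 2
n(D, P) = -5 (n(D, P) = -1*5 = -5)
l = 9 (l = (2 - 5)² = (-3)² = 9)
B(H) = 9
1/(B(6 + b) - 956) = 1/(9 - 956) = 1/(-947) = -1/947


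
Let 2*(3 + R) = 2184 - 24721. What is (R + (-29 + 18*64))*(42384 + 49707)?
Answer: -1869171027/2 ≈ -9.3459e+8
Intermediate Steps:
R = -22543/2 (R = -3 + (2184 - 24721)/2 = -3 + (½)*(-22537) = -3 - 22537/2 = -22543/2 ≈ -11272.)
(R + (-29 + 18*64))*(42384 + 49707) = (-22543/2 + (-29 + 18*64))*(42384 + 49707) = (-22543/2 + (-29 + 1152))*92091 = (-22543/2 + 1123)*92091 = -20297/2*92091 = -1869171027/2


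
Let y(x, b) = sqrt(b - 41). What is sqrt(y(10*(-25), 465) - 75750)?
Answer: sqrt(-75750 + 2*sqrt(106)) ≈ 275.19*I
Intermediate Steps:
y(x, b) = sqrt(-41 + b)
sqrt(y(10*(-25), 465) - 75750) = sqrt(sqrt(-41 + 465) - 75750) = sqrt(sqrt(424) - 75750) = sqrt(2*sqrt(106) - 75750) = sqrt(-75750 + 2*sqrt(106))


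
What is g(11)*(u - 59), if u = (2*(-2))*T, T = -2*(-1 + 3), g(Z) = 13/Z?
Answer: -559/11 ≈ -50.818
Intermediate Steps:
T = -4 (T = -2*2 = -4)
u = 16 (u = (2*(-2))*(-4) = -4*(-4) = 16)
g(11)*(u - 59) = (13/11)*(16 - 59) = (13*(1/11))*(-43) = (13/11)*(-43) = -559/11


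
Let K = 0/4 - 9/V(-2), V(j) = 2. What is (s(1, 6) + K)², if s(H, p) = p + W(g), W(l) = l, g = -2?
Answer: ¼ ≈ 0.25000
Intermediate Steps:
s(H, p) = -2 + p (s(H, p) = p - 2 = -2 + p)
K = -9/2 (K = 0/4 - 9/2 = 0*(¼) - 9*½ = 0 - 9/2 = -9/2 ≈ -4.5000)
(s(1, 6) + K)² = ((-2 + 6) - 9/2)² = (4 - 9/2)² = (-½)² = ¼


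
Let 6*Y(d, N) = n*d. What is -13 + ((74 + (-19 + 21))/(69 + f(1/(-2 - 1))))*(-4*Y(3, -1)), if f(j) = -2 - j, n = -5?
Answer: -173/101 ≈ -1.7129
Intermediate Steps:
Y(d, N) = -5*d/6 (Y(d, N) = (-5*d)/6 = -5*d/6)
-13 + ((74 + (-19 + 21))/(69 + f(1/(-2 - 1))))*(-4*Y(3, -1)) = -13 + ((74 + (-19 + 21))/(69 + (-2 - 1/(-2 - 1))))*(-(-10)*3/3) = -13 + ((74 + 2)/(69 + (-2 - 1/(-3))))*(-4*(-5/2)) = -13 + (76/(69 + (-2 - 1*(-⅓))))*10 = -13 + (76/(69 + (-2 + ⅓)))*10 = -13 + (76/(69 - 5/3))*10 = -13 + (76/(202/3))*10 = -13 + (76*(3/202))*10 = -13 + (114/101)*10 = -13 + 1140/101 = -173/101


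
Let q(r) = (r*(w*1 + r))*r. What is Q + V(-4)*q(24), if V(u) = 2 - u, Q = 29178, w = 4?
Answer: 125946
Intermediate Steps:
q(r) = r²*(4 + r) (q(r) = (r*(4*1 + r))*r = (r*(4 + r))*r = r²*(4 + r))
Q + V(-4)*q(24) = 29178 + (2 - 1*(-4))*(24²*(4 + 24)) = 29178 + (2 + 4)*(576*28) = 29178 + 6*16128 = 29178 + 96768 = 125946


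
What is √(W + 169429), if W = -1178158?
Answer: 3*I*√112081 ≈ 1004.4*I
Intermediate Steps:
√(W + 169429) = √(-1178158 + 169429) = √(-1008729) = 3*I*√112081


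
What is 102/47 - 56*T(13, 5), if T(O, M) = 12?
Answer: -31482/47 ≈ -669.83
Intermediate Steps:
102/47 - 56*T(13, 5) = 102/47 - 56*12 = 102*(1/47) - 672 = 102/47 - 672 = -31482/47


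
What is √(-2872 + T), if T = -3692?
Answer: 2*I*√1641 ≈ 81.019*I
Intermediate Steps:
√(-2872 + T) = √(-2872 - 3692) = √(-6564) = 2*I*√1641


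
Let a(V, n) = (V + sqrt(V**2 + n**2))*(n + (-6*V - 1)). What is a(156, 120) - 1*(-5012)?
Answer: -122440 - 9804*sqrt(269) ≈ -2.8324e+5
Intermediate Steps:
a(V, n) = (V + sqrt(V**2 + n**2))*(-1 + n - 6*V) (a(V, n) = (V + sqrt(V**2 + n**2))*(n + (-1 - 6*V)) = (V + sqrt(V**2 + n**2))*(-1 + n - 6*V))
a(156, 120) - 1*(-5012) = (-1*156 - sqrt(156**2 + 120**2) - 6*156**2 + 156*120 + 120*sqrt(156**2 + 120**2) - 6*156*sqrt(156**2 + 120**2)) - 1*(-5012) = (-156 - sqrt(24336 + 14400) - 6*24336 + 18720 + 120*sqrt(24336 + 14400) - 6*156*sqrt(24336 + 14400)) + 5012 = (-156 - sqrt(38736) - 146016 + 18720 + 120*sqrt(38736) - 6*156*sqrt(38736)) + 5012 = (-156 - 12*sqrt(269) - 146016 + 18720 + 120*(12*sqrt(269)) - 6*156*12*sqrt(269)) + 5012 = (-156 - 12*sqrt(269) - 146016 + 18720 + 1440*sqrt(269) - 11232*sqrt(269)) + 5012 = (-127452 - 9804*sqrt(269)) + 5012 = -122440 - 9804*sqrt(269)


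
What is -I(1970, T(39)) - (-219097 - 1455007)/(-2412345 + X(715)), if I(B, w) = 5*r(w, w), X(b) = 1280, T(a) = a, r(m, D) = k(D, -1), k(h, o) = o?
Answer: 10381221/2411065 ≈ 4.3057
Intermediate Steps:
r(m, D) = -1
I(B, w) = -5 (I(B, w) = 5*(-1) = -5)
-I(1970, T(39)) - (-219097 - 1455007)/(-2412345 + X(715)) = -1*(-5) - (-219097 - 1455007)/(-2412345 + 1280) = 5 - (-1674104)/(-2411065) = 5 - (-1674104)*(-1)/2411065 = 5 - 1*1674104/2411065 = 5 - 1674104/2411065 = 10381221/2411065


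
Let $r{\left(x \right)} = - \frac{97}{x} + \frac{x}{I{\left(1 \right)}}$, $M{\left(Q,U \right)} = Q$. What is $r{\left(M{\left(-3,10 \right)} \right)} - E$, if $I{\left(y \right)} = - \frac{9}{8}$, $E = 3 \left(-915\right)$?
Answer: $2780$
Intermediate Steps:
$E = -2745$
$I{\left(y \right)} = - \frac{9}{8}$ ($I{\left(y \right)} = \left(-9\right) \frac{1}{8} = - \frac{9}{8}$)
$r{\left(x \right)} = - \frac{97}{x} - \frac{8 x}{9}$ ($r{\left(x \right)} = - \frac{97}{x} + \frac{x}{- \frac{9}{8}} = - \frac{97}{x} + x \left(- \frac{8}{9}\right) = - \frac{97}{x} - \frac{8 x}{9}$)
$r{\left(M{\left(-3,10 \right)} \right)} - E = \left(- \frac{97}{-3} - - \frac{8}{3}\right) - -2745 = \left(\left(-97\right) \left(- \frac{1}{3}\right) + \frac{8}{3}\right) + 2745 = \left(\frac{97}{3} + \frac{8}{3}\right) + 2745 = 35 + 2745 = 2780$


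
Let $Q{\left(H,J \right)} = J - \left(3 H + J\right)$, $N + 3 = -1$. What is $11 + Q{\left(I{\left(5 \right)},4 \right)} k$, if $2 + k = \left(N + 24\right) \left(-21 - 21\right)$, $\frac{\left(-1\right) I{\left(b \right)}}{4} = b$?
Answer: $-50509$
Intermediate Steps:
$N = -4$ ($N = -3 - 1 = -4$)
$I{\left(b \right)} = - 4 b$
$Q{\left(H,J \right)} = - 3 H$ ($Q{\left(H,J \right)} = J - \left(J + 3 H\right) = - 3 H$)
$k = -842$ ($k = -2 + \left(-4 + 24\right) \left(-21 - 21\right) = -2 + 20 \left(-42\right) = -2 - 840 = -842$)
$11 + Q{\left(I{\left(5 \right)},4 \right)} k = 11 + - 3 \left(\left(-4\right) 5\right) \left(-842\right) = 11 + \left(-3\right) \left(-20\right) \left(-842\right) = 11 + 60 \left(-842\right) = 11 - 50520 = -50509$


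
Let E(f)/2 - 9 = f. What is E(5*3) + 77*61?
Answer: 4745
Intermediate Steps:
E(f) = 18 + 2*f
E(5*3) + 77*61 = (18 + 2*(5*3)) + 77*61 = (18 + 2*15) + 4697 = (18 + 30) + 4697 = 48 + 4697 = 4745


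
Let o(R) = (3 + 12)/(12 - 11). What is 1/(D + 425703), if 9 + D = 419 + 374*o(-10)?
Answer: 1/431723 ≈ 2.3163e-6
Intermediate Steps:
o(R) = 15 (o(R) = 15/1 = 15*1 = 15)
D = 6020 (D = -9 + (419 + 374*15) = -9 + (419 + 5610) = -9 + 6029 = 6020)
1/(D + 425703) = 1/(6020 + 425703) = 1/431723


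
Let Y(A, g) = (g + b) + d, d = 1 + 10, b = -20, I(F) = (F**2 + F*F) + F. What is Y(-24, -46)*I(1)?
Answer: -165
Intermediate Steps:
I(F) = F + 2*F**2 (I(F) = (F**2 + F**2) + F = 2*F**2 + F = F + 2*F**2)
d = 11
Y(A, g) = -9 + g (Y(A, g) = (g - 20) + 11 = (-20 + g) + 11 = -9 + g)
Y(-24, -46)*I(1) = (-9 - 46)*(1*(1 + 2*1)) = -55*(1 + 2) = -55*3 = -165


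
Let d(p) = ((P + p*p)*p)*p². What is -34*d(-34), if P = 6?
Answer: 1552822432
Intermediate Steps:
d(p) = p³*(6 + p²) (d(p) = ((6 + p*p)*p)*p² = ((6 + p²)*p)*p² = (p*(6 + p²))*p² = p³*(6 + p²))
-34*d(-34) = -34*(-34)³*(6 + (-34)²) = -(-1336336)*(6 + 1156) = -(-1336336)*1162 = -34*(-45671248) = 1552822432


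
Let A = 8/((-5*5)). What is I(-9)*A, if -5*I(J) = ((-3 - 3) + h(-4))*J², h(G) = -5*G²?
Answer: -55728/125 ≈ -445.82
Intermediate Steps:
I(J) = 86*J²/5 (I(J) = -((-3 - 3) - 5*(-4)²)*J²/5 = -(-6 - 5*16)*J²/5 = -(-6 - 80)*J²/5 = -(-86)*J²/5 = 86*J²/5)
A = -8/25 (A = 8/(-25) = 8*(-1/25) = -8/25 ≈ -0.32000)
I(-9)*A = ((86/5)*(-9)²)*(-8/25) = ((86/5)*81)*(-8/25) = (6966/5)*(-8/25) = -55728/125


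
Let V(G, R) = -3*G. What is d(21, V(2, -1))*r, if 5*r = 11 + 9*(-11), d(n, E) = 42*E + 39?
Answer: 18744/5 ≈ 3748.8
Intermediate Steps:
d(n, E) = 39 + 42*E
r = -88/5 (r = (11 + 9*(-11))/5 = (11 - 99)/5 = (⅕)*(-88) = -88/5 ≈ -17.600)
d(21, V(2, -1))*r = (39 + 42*(-3*2))*(-88/5) = (39 + 42*(-6))*(-88/5) = (39 - 252)*(-88/5) = -213*(-88/5) = 18744/5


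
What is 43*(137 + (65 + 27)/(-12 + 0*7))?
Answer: 16684/3 ≈ 5561.3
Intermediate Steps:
43*(137 + (65 + 27)/(-12 + 0*7)) = 43*(137 + 92/(-12 + 0)) = 43*(137 + 92/(-12)) = 43*(137 + 92*(-1/12)) = 43*(137 - 23/3) = 43*(388/3) = 16684/3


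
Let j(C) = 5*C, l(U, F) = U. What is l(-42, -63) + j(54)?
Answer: 228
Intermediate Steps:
l(-42, -63) + j(54) = -42 + 5*54 = -42 + 270 = 228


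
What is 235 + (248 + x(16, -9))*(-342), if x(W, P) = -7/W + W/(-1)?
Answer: -631675/8 ≈ -78959.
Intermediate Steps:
x(W, P) = -W - 7/W (x(W, P) = -7/W + W*(-1) = -7/W - W = -W - 7/W)
235 + (248 + x(16, -9))*(-342) = 235 + (248 + (-1*16 - 7/16))*(-342) = 235 + (248 + (-16 - 7*1/16))*(-342) = 235 + (248 + (-16 - 7/16))*(-342) = 235 + (248 - 263/16)*(-342) = 235 + (3705/16)*(-342) = 235 - 633555/8 = -631675/8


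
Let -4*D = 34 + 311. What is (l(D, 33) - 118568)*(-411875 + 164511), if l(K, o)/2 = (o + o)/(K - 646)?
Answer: 85906103576800/2929 ≈ 2.9329e+10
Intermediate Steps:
D = -345/4 (D = -(34 + 311)/4 = -¼*345 = -345/4 ≈ -86.250)
l(K, o) = 4*o/(-646 + K) (l(K, o) = 2*((o + o)/(K - 646)) = 2*((2*o)/(-646 + K)) = 2*(2*o/(-646 + K)) = 4*o/(-646 + K))
(l(D, 33) - 118568)*(-411875 + 164511) = (4*33/(-646 - 345/4) - 118568)*(-411875 + 164511) = (4*33/(-2929/4) - 118568)*(-247364) = (4*33*(-4/2929) - 118568)*(-247364) = (-528/2929 - 118568)*(-247364) = -347286200/2929*(-247364) = 85906103576800/2929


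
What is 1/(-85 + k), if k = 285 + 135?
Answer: 1/335 ≈ 0.0029851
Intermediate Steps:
k = 420
1/(-85 + k) = 1/(-85 + 420) = 1/335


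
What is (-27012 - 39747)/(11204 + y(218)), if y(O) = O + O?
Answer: -22253/3880 ≈ -5.7353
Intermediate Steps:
y(O) = 2*O
(-27012 - 39747)/(11204 + y(218)) = (-27012 - 39747)/(11204 + 2*218) = -66759/(11204 + 436) = -66759/11640 = -66759*1/11640 = -22253/3880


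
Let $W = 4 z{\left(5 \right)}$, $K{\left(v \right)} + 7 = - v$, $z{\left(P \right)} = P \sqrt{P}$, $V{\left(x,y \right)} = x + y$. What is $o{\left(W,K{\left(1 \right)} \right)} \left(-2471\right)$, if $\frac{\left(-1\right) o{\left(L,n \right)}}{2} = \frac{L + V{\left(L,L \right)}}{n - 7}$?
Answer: $- 19768 \sqrt{5} \approx -44203.0$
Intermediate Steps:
$z{\left(P \right)} = P^{\frac{3}{2}}$
$K{\left(v \right)} = -7 - v$
$W = 20 \sqrt{5}$ ($W = 4 \cdot 5^{\frac{3}{2}} = 4 \cdot 5 \sqrt{5} = 20 \sqrt{5} \approx 44.721$)
$o{\left(L,n \right)} = - \frac{6 L}{-7 + n}$ ($o{\left(L,n \right)} = - 2 \frac{L + \left(L + L\right)}{n - 7} = - 2 \frac{L + 2 L}{-7 + n} = - 2 \frac{3 L}{-7 + n} = - \frac{6 L}{-7 + n}$)
$o{\left(W,K{\left(1 \right)} \right)} \left(-2471\right) = - \frac{6 \cdot 20 \sqrt{5}}{-7 - 8} \left(-2471\right) = - \frac{6 \cdot 20 \sqrt{5}}{-15} \left(-2471\right) = \left(-6\right) 20 \sqrt{5} \left(- \frac{1}{15}\right) \left(-2471\right) = 8 \sqrt{5} \left(-2471\right) = - 19768 \sqrt{5}$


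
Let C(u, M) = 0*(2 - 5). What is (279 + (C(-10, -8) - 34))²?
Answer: 60025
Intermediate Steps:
C(u, M) = 0 (C(u, M) = 0*(-3) = 0)
(279 + (C(-10, -8) - 34))² = (279 + (0 - 34))² = (279 - 34)² = 245² = 60025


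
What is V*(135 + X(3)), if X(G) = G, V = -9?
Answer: -1242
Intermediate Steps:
V*(135 + X(3)) = -9*(135 + 3) = -9*138 = -1242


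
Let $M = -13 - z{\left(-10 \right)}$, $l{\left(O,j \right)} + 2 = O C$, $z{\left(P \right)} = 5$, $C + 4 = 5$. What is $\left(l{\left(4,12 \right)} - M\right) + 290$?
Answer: $310$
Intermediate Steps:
$C = 1$ ($C = -4 + 5 = 1$)
$l{\left(O,j \right)} = -2 + O$ ($l{\left(O,j \right)} = -2 + O 1 = -2 + O$)
$M = -18$ ($M = -13 - 5 = -18$)
$\left(l{\left(4,12 \right)} - M\right) + 290 = \left(\left(-2 + 4\right) - -18\right) + 290 = \left(2 + 18\right) + 290 = 20 + 290 = 310$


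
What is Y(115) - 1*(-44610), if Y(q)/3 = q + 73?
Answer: 45174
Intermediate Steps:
Y(q) = 219 + 3*q (Y(q) = 3*(q + 73) = 3*(73 + q) = 219 + 3*q)
Y(115) - 1*(-44610) = (219 + 3*115) - 1*(-44610) = (219 + 345) + 44610 = 564 + 44610 = 45174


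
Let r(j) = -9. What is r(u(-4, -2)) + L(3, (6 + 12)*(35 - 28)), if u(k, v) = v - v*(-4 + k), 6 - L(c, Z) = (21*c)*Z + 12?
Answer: -7953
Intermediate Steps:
L(c, Z) = -6 - 21*Z*c (L(c, Z) = 6 - ((21*c)*Z + 12) = 6 - (21*Z*c + 12) = 6 - (12 + 21*Z*c) = 6 + (-12 - 21*Z*c) = -6 - 21*Z*c)
u(k, v) = v - v*(-4 + k)
r(u(-4, -2)) + L(3, (6 + 12)*(35 - 28)) = -9 + (-6 - 21*(6 + 12)*(35 - 28)*3) = -9 + (-6 - 21*18*7*3) = -9 + (-6 - 21*126*3) = -9 + (-6 - 7938) = -9 - 7944 = -7953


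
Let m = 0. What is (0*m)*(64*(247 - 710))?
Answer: 0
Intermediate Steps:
(0*m)*(64*(247 - 710)) = (0*0)*(64*(247 - 710)) = 0*(64*(-463)) = 0*(-29632) = 0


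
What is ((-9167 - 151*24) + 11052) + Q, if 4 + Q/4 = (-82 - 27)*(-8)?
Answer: 1733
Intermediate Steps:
Q = 3472 (Q = -16 + 4*((-82 - 27)*(-8)) = -16 + 4*(-109*(-8)) = -16 + 4*872 = -16 + 3488 = 3472)
((-9167 - 151*24) + 11052) + Q = ((-9167 - 151*24) + 11052) + 3472 = ((-9167 - 3624) + 11052) + 3472 = (-12791 + 11052) + 3472 = -1739 + 3472 = 1733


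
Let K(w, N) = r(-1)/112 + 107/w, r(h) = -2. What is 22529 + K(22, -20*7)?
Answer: 13880849/616 ≈ 22534.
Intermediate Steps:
K(w, N) = -1/56 + 107/w (K(w, N) = -2/112 + 107/w = -2*1/112 + 107/w = -1/56 + 107/w)
22529 + K(22, -20*7) = 22529 + (1/56)*(5992 - 1*22)/22 = 22529 + (1/56)*(1/22)*(5992 - 22) = 22529 + (1/56)*(1/22)*5970 = 22529 + 2985/616 = 13880849/616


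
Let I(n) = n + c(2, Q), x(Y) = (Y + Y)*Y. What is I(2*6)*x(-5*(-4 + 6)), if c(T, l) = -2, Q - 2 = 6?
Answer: 2000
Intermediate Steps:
Q = 8 (Q = 2 + 6 = 8)
x(Y) = 2*Y² (x(Y) = (2*Y)*Y = 2*Y²)
I(n) = -2 + n (I(n) = n - 2 = -2 + n)
I(2*6)*x(-5*(-4 + 6)) = (-2 + 2*6)*(2*(-5*(-4 + 6))²) = (-2 + 12)*(2*(-5*2)²) = 10*(2*(-10)²) = 10*(2*100) = 10*200 = 2000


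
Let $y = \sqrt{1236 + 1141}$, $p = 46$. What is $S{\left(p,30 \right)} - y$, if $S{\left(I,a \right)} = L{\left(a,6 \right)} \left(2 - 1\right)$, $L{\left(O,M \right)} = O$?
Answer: $30 - \sqrt{2377} \approx -18.754$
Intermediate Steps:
$S{\left(I,a \right)} = a$ ($S{\left(I,a \right)} = a \left(2 - 1\right) = a 1 = a$)
$y = \sqrt{2377} \approx 48.755$
$S{\left(p,30 \right)} - y = 30 - \sqrt{2377}$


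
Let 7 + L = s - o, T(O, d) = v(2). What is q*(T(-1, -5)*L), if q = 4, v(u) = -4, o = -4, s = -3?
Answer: 96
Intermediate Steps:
T(O, d) = -4
L = -6 (L = -7 + (-3 - 1*(-4)) = -7 + (-3 + 4) = -7 + 1 = -6)
q*(T(-1, -5)*L) = 4*(-4*(-6)) = 4*24 = 96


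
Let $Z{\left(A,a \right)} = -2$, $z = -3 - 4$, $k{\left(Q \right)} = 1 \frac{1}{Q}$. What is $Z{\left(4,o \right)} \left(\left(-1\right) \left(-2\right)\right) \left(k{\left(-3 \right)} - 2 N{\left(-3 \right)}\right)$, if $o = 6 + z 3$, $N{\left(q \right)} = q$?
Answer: $- \frac{68}{3} \approx -22.667$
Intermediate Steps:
$k{\left(Q \right)} = \frac{1}{Q}$
$z = -7$ ($z = -3 - 4 = -7$)
$o = -15$ ($o = 6 - 21 = -15$)
$Z{\left(4,o \right)} \left(\left(-1\right) \left(-2\right)\right) \left(k{\left(-3 \right)} - 2 N{\left(-3 \right)}\right) = - 2 \left(\left(-1\right) \left(-2\right)\right) \left(\frac{1}{-3} - -6\right) = \left(-2\right) 2 \left(- \frac{1}{3} + 6\right) = \left(-4\right) \frac{17}{3} = - \frac{68}{3}$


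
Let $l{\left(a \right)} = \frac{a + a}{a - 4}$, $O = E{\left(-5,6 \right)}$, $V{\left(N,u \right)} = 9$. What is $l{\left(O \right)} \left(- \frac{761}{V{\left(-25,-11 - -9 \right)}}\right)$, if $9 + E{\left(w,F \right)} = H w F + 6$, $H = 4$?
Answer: $- \frac{62402}{381} \approx -163.78$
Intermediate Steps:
$E{\left(w,F \right)} = -3 + 4 F w$ ($E{\left(w,F \right)} = -9 + \left(4 w F + 6\right) = -9 + \left(4 F w + 6\right) = -9 + \left(6 + 4 F w\right) = -3 + 4 F w$)
$O = -123$ ($O = -3 + 4 \cdot 6 \left(-5\right) = -3 - 120 = -123$)
$l{\left(a \right)} = \frac{2 a}{-4 + a}$
$l{\left(O \right)} \left(- \frac{761}{V{\left(-25,-11 - -9 \right)}}\right) = 2 \left(-123\right) \frac{1}{-4 - 123} \left(- \frac{761}{9}\right) = 2 \left(-123\right) \frac{1}{-127} \left(\left(-761\right) \frac{1}{9}\right) = 2 \left(-123\right) \left(- \frac{1}{127}\right) \left(- \frac{761}{9}\right) = \frac{246}{127} \left(- \frac{761}{9}\right) = - \frac{62402}{381}$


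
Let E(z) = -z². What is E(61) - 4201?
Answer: -7922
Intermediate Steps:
E(61) - 4201 = -1*61² - 4201 = -1*3721 - 4201 = -3721 - 4201 = -7922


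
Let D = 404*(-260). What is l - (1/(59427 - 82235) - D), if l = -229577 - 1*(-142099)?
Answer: -4390950543/22808 ≈ -1.9252e+5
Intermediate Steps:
l = -87478 (l = -229577 + 142099 = -87478)
D = -105040
l - (1/(59427 - 82235) - D) = -87478 - (1/(59427 - 82235) - 1*(-105040)) = -87478 - (1/(-22808) + 105040) = -87478 - (-1/22808 + 105040) = -87478 - 1*2395752319/22808 = -87478 - 2395752319/22808 = -4390950543/22808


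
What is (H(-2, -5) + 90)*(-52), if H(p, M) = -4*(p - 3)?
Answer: -5720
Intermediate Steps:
H(p, M) = 12 - 4*p (H(p, M) = -4*(-3 + p) = 12 - 4*p)
(H(-2, -5) + 90)*(-52) = ((12 - 4*(-2)) + 90)*(-52) = ((12 + 8) + 90)*(-52) = (20 + 90)*(-52) = 110*(-52) = -5720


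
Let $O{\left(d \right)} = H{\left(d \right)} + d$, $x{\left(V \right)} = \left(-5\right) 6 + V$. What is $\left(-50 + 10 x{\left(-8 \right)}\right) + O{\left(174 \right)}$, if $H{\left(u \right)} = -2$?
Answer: $-258$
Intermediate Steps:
$x{\left(V \right)} = -30 + V$
$O{\left(d \right)} = -2 + d$
$\left(-50 + 10 x{\left(-8 \right)}\right) + O{\left(174 \right)} = \left(-50 + 10 \left(-30 - 8\right)\right) + \left(-2 + 174\right) = \left(-50 + 10 \left(-38\right)\right) + 172 = \left(-50 - 380\right) + 172 = -430 + 172 = -258$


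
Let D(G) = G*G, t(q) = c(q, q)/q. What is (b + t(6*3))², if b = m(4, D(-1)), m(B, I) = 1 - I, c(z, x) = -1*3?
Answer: 1/36 ≈ 0.027778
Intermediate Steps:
c(z, x) = -3
t(q) = -3/q
D(G) = G²
b = 0 (b = 1 - 1*(-1)² = 1 - 1*1 = 1 - 1 = 0)
(b + t(6*3))² = (0 - 3/(6*3))² = (0 - 3/18)² = (0 - 3*1/18)² = (0 - ⅙)² = (-⅙)² = 1/36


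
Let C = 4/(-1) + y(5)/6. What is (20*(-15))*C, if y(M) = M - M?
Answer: 1200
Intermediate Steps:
y(M) = 0
C = -4 (C = 4/(-1) + 0/6 = 4*(-1) + 0*(⅙) = -4 + 0 = -4)
(20*(-15))*C = (20*(-15))*(-4) = -300*(-4) = 1200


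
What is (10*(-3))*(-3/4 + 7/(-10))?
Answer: 87/2 ≈ 43.500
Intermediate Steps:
(10*(-3))*(-3/4 + 7/(-10)) = -30*(-3*¼ + 7*(-⅒)) = -30*(-¾ - 7/10) = -30*(-29/20) = 87/2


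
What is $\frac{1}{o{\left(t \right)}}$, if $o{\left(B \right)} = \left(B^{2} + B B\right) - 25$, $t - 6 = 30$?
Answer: $\frac{1}{2567} \approx 0.00038956$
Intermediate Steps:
$t = 36$ ($t = 6 + 30 = 36$)
$o{\left(B \right)} = -25 + 2 B^{2}$ ($o{\left(B \right)} = \left(B^{2} + B^{2}\right) - 25 = 2 B^{2} - 25 = -25 + 2 B^{2}$)
$\frac{1}{o{\left(t \right)}} = \frac{1}{-25 + 2 \cdot 36^{2}} = \frac{1}{-25 + 2 \cdot 1296} = \frac{1}{-25 + 2592} = \frac{1}{2567}$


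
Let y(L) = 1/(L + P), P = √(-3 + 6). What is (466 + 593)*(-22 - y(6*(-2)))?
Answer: -1090770/47 + 353*√3/47 ≈ -23195.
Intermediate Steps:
P = √3 ≈ 1.7320
y(L) = 1/(L + √3)
(466 + 593)*(-22 - y(6*(-2))) = (466 + 593)*(-22 - 1/(6*(-2) + √3)) = 1059*(-22 - 1/(-12 + √3)) = -23298 - 1059/(-12 + √3)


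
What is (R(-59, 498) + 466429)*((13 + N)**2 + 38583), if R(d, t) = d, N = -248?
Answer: 43749236960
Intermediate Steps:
(R(-59, 498) + 466429)*((13 + N)**2 + 38583) = (-59 + 466429)*((13 - 248)**2 + 38583) = 466370*((-235)**2 + 38583) = 466370*(55225 + 38583) = 466370*93808 = 43749236960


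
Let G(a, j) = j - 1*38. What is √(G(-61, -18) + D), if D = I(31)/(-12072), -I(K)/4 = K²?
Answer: I*√507165846/3018 ≈ 7.462*I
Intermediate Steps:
I(K) = -4*K²
G(a, j) = -38 + j (G(a, j) = j - 38 = -38 + j)
D = 961/3018 (D = -4*31²/(-12072) = -4*961*(-1/12072) = -3844*(-1/12072) = 961/3018 ≈ 0.31842)
√(G(-61, -18) + D) = √((-38 - 18) + 961/3018) = √(-56 + 961/3018) = √(-168047/3018) = I*√507165846/3018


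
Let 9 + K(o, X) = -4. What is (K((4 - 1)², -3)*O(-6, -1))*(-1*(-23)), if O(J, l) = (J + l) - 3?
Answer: 2990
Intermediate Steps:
K(o, X) = -13 (K(o, X) = -9 - 4 = -13)
O(J, l) = -3 + J + l
(K((4 - 1)², -3)*O(-6, -1))*(-1*(-23)) = (-13*(-3 - 6 - 1))*(-1*(-23)) = -13*(-10)*23 = 130*23 = 2990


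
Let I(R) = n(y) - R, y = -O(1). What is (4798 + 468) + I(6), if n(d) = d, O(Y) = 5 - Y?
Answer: 5256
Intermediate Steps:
y = -4 (y = -(5 - 1*1) = -(5 - 1) = -1*4 = -4)
I(R) = -4 - R
(4798 + 468) + I(6) = (4798 + 468) + (-4 - 1*6) = 5266 + (-4 - 6) = 5266 - 10 = 5256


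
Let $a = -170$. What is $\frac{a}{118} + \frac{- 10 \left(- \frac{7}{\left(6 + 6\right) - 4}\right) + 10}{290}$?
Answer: $- \frac{18835}{13688} \approx -1.376$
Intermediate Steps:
$\frac{a}{118} + \frac{- 10 \left(- \frac{7}{\left(6 + 6\right) - 4}\right) + 10}{290} = - \frac{170}{118} + \frac{- 10 \left(- \frac{7}{\left(6 + 6\right) - 4}\right) + 10}{290} = \left(-170\right) \frac{1}{118} + \left(- 10 \left(- \frac{7}{12 - 4}\right) + 10\right) \frac{1}{290} = - \frac{85}{59} + \left(- 10 \left(- \frac{7}{8}\right) + 10\right) \frac{1}{290} = - \frac{85}{59} + \left(- 10 \left(\left(-7\right) \frac{1}{8}\right) + 10\right) \frac{1}{290} = - \frac{85}{59} + \left(\left(-10\right) \left(- \frac{7}{8}\right) + 10\right) \frac{1}{290} = - \frac{85}{59} + \left(\frac{35}{4} + 10\right) \frac{1}{290} = - \frac{85}{59} + \frac{75}{4} \cdot \frac{1}{290} = - \frac{85}{59} + \frac{15}{232} = - \frac{18835}{13688}$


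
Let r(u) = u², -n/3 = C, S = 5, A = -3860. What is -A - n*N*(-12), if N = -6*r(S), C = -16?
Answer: -82540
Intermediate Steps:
n = 48 (n = -3*(-16) = 48)
N = -150 (N = -6*5² = -6*25 = -150)
-A - n*N*(-12) = -1*(-3860) - 48*(-150)*(-12) = 3860 - (-7200)*(-12) = 3860 - 1*86400 = 3860 - 86400 = -82540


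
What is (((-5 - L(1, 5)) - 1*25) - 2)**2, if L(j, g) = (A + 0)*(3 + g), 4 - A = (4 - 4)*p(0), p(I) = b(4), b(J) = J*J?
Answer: 4096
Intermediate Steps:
b(J) = J**2
p(I) = 16 (p(I) = 4**2 = 16)
A = 4 (A = 4 - (4 - 4)*16 = 4 - 0*16 = 4 - 1*0 = 4 + 0 = 4)
L(j, g) = 12 + 4*g (L(j, g) = (4 + 0)*(3 + g) = 4*(3 + g) = 12 + 4*g)
(((-5 - L(1, 5)) - 1*25) - 2)**2 = (((-5 - (12 + 4*5)) - 1*25) - 2)**2 = (((-5 - (12 + 20)) - 25) - 2)**2 = (((-5 - 1*32) - 25) - 2)**2 = (((-5 - 32) - 25) - 2)**2 = ((-37 - 25) - 2)**2 = (-62 - 2)**2 = (-64)**2 = 4096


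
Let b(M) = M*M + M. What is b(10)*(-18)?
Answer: -1980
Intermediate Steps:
b(M) = M + M² (b(M) = M² + M = M + M²)
b(10)*(-18) = (10*(1 + 10))*(-18) = (10*11)*(-18) = 110*(-18) = -1980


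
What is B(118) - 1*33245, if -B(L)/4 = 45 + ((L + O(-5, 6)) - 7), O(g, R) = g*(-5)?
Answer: -33969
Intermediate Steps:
O(g, R) = -5*g
B(L) = -252 - 4*L (B(L) = -4*(45 + ((L - 5*(-5)) - 7)) = -4*(45 + ((L + 25) - 7)) = -4*(45 + ((25 + L) - 7)) = -4*(45 + (18 + L)) = -4*(63 + L) = -252 - 4*L)
B(118) - 1*33245 = (-252 - 4*118) - 1*33245 = (-252 - 472) - 33245 = -724 - 33245 = -33969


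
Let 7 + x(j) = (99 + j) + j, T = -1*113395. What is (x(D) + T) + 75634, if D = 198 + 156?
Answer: -36961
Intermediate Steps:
D = 354
T = -113395
x(j) = 92 + 2*j (x(j) = -7 + ((99 + j) + j) = -7 + (99 + 2*j) = 92 + 2*j)
(x(D) + T) + 75634 = ((92 + 2*354) - 113395) + 75634 = ((92 + 708) - 113395) + 75634 = (800 - 113395) + 75634 = -112595 + 75634 = -36961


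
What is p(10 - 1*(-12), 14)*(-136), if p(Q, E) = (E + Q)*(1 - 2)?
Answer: 4896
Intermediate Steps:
p(Q, E) = -E - Q (p(Q, E) = (E + Q)*(-1) = -E - Q)
p(10 - 1*(-12), 14)*(-136) = (-1*14 - (10 - 1*(-12)))*(-136) = (-14 - (10 + 12))*(-136) = (-14 - 1*22)*(-136) = (-14 - 22)*(-136) = -36*(-136) = 4896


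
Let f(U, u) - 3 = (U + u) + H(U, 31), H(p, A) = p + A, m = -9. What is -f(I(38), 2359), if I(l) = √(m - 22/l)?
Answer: -2393 - 2*I*√3458/19 ≈ -2393.0 - 6.19*I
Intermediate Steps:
H(p, A) = A + p
I(l) = √(-9 - 22/l)
f(U, u) = 34 + u + 2*U (f(U, u) = 3 + ((U + u) + (31 + U)) = 3 + (31 + u + 2*U) = 34 + u + 2*U)
-f(I(38), 2359) = -(34 + 2359 + 2*√(-9 - 22/38)) = -(34 + 2359 + 2*√(-9 - 22*1/38)) = -(34 + 2359 + 2*√(-9 - 11/19)) = -(34 + 2359 + 2*√(-182/19)) = -(34 + 2359 + 2*(I*√3458/19)) = -(34 + 2359 + 2*I*√3458/19) = -(2393 + 2*I*√3458/19) = -2393 - 2*I*√3458/19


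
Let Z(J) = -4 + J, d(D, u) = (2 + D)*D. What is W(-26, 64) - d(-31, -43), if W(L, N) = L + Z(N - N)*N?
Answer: -1181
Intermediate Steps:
d(D, u) = D*(2 + D)
W(L, N) = L - 4*N (W(L, N) = L + (-4 + (N - N))*N = L + (-4 + 0)*N = L - 4*N)
W(-26, 64) - d(-31, -43) = (-26 - 4*64) - (-31)*(2 - 31) = (-26 - 256) - (-31)*(-29) = -282 - 1*899 = -282 - 899 = -1181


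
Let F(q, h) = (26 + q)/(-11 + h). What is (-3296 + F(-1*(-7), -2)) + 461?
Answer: -36888/13 ≈ -2837.5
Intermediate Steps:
F(q, h) = (26 + q)/(-11 + h)
(-3296 + F(-1*(-7), -2)) + 461 = (-3296 + (26 - 1*(-7))/(-11 - 2)) + 461 = (-3296 + (26 + 7)/(-13)) + 461 = (-3296 - 1/13*33) + 461 = (-3296 - 33/13) + 461 = -42881/13 + 461 = -36888/13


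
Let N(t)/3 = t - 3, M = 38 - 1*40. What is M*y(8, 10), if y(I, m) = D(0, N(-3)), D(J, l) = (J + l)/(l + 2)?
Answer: -9/4 ≈ -2.2500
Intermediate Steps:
M = -2 (M = 38 - 40 = -2)
N(t) = -9 + 3*t (N(t) = 3*(t - 3) = 3*(-3 + t) = -9 + 3*t)
D(J, l) = (J + l)/(2 + l)
y(I, m) = 9/8 (y(I, m) = (0 + (-9 + 3*(-3)))/(2 + (-9 + 3*(-3))) = (0 + (-9 - 9))/(2 + (-9 - 9)) = (0 - 18)/(2 - 18) = -18/(-16) = -1/16*(-18) = 9/8)
M*y(8, 10) = -2*9/8 = -9/4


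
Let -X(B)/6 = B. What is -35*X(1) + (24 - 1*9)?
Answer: 225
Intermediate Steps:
X(B) = -6*B
-35*X(1) + (24 - 1*9) = -(-210) + (24 - 1*9) = -35*(-6) + (24 - 9) = 210 + 15 = 225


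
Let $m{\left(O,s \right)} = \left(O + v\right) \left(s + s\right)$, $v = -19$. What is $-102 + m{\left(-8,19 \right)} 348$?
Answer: $-357150$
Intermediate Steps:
$m{\left(O,s \right)} = 2 s \left(-19 + O\right)$ ($m{\left(O,s \right)} = \left(O - 19\right) \left(s + s\right) = \left(-19 + O\right) 2 s = 2 s \left(-19 + O\right)$)
$-102 + m{\left(-8,19 \right)} 348 = -102 + 2 \cdot 19 \left(-19 - 8\right) 348 = -102 + 2 \cdot 19 \left(-27\right) 348 = -102 - 357048 = -357150$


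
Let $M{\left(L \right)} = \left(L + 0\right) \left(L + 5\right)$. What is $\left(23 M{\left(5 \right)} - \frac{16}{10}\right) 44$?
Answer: $\frac{252648}{5} \approx 50530.0$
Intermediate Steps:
$M{\left(L \right)} = L \left(5 + L\right)$
$\left(23 M{\left(5 \right)} - \frac{16}{10}\right) 44 = \left(23 \cdot 5 \left(5 + 5\right) - \frac{16}{10}\right) 44 = \left(23 \cdot 5 \cdot 10 - \frac{8}{5}\right) 44 = \left(23 \cdot 50 - \frac{8}{5}\right) 44 = \left(1150 - \frac{8}{5}\right) 44 = \frac{5742}{5} \cdot 44 = \frac{252648}{5}$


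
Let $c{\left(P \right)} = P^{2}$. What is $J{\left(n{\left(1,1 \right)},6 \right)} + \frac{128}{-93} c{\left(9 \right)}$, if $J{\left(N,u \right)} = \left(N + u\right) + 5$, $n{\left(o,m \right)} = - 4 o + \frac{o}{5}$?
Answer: $- \frac{16164}{155} \approx -104.28$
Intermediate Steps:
$n{\left(o,m \right)} = - \frac{19 o}{5}$ ($n{\left(o,m \right)} = - 4 o + o \frac{1}{5} = - 4 o + \frac{o}{5} = - \frac{19 o}{5}$)
$J{\left(N,u \right)} = 5 + N + u$
$J{\left(n{\left(1,1 \right)},6 \right)} + \frac{128}{-93} c{\left(9 \right)} = \left(5 - \frac{19}{5} + 6\right) + \frac{128}{-93} \cdot 9^{2} = \left(5 - \frac{19}{5} + 6\right) + 128 \left(- \frac{1}{93}\right) 81 = \frac{36}{5} - \frac{3456}{31} = - \frac{16164}{155}$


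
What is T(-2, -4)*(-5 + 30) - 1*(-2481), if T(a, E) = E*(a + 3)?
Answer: 2381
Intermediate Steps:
T(a, E) = E*(3 + a)
T(-2, -4)*(-5 + 30) - 1*(-2481) = (-4*(3 - 2))*(-5 + 30) - 1*(-2481) = -4*1*25 + 2481 = -4*25 + 2481 = -100 + 2481 = 2381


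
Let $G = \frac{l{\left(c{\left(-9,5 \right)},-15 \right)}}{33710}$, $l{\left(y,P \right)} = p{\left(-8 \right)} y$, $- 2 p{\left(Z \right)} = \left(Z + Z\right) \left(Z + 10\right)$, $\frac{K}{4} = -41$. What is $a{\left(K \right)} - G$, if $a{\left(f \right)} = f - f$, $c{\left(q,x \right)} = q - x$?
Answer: $\frac{112}{16855} \approx 0.0066449$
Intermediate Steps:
$K = -164$ ($K = 4 \left(-41\right) = -164$)
$p{\left(Z \right)} = - Z \left(10 + Z\right)$ ($p{\left(Z \right)} = - \frac{\left(Z + Z\right) \left(Z + 10\right)}{2} = - \frac{2 Z \left(10 + Z\right)}{2} = - Z \left(10 + Z\right)$)
$a{\left(f \right)} = 0$
$l{\left(y,P \right)} = 16 y$ ($l{\left(y,P \right)} = \left(-1\right) \left(-8\right) \left(10 - 8\right) y = \left(-1\right) \left(-8\right) 2 y = 16 y$)
$G = - \frac{112}{16855}$ ($G = \frac{16 \left(-9 - 5\right)}{33710} = 16 \left(-9 - 5\right) \frac{1}{33710} = 16 \left(-14\right) \frac{1}{33710} = \left(-224\right) \frac{1}{33710} = - \frac{112}{16855} \approx -0.0066449$)
$a{\left(K \right)} - G = 0 - - \frac{112}{16855} = 0 + \frac{112}{16855} = \frac{112}{16855}$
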